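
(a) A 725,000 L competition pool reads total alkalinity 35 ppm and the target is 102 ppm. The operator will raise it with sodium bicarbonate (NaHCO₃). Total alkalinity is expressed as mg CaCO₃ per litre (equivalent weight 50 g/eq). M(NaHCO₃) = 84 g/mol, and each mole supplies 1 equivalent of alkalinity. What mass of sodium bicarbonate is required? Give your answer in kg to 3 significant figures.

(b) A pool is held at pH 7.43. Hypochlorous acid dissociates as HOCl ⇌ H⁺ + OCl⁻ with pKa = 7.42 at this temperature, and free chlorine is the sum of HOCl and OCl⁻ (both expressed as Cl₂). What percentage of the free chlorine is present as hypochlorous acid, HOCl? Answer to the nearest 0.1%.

(a) Alkalinity to add: (102 − 35) = 67 mg/L as CaCO₃ × 725,000 L = 48,580 g as CaCO₃.
(a) Equivalents: 48,580 g ÷ 50 g/eq = 971.5 eq.
(a) NaHCO₃ supplies 1 eq per mole → 971.5 mol.
(a) Mass: 971.5 mol × 84 g/mol = 81,610 g.

(b) [OCl⁻]/[HOCl] = 10^(pH − pKa) = 10^(7.43 − 7.42) = 10^0.01 = 1.023.
(b) Fraction as HOCl = 1 / (1 + 1.023) = 0.4942.

(a) 81.6 kg; (b) 49.4%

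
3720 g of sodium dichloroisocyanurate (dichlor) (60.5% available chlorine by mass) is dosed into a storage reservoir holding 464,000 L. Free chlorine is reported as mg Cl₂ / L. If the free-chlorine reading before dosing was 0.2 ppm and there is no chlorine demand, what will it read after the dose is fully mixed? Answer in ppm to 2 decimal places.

5.05 ppm

Available chlorine delivered: 3720 g × 0.605 = 2251 g as Cl₂.
Concentration rise: 2251 g / 464,000 L = 4.85 mg/L = 4.85 ppm.
Final FC: 0.2 + 4.85 = 5.05 ppm.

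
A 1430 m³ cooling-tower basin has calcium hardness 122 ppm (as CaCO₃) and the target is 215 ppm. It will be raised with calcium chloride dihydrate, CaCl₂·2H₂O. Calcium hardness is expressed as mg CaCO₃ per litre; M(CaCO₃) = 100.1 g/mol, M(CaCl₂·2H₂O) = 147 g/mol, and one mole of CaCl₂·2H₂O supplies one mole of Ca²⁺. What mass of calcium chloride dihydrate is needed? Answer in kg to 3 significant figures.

Volume: 1430 m³ = 1,430,000 L.
Hardness to add: (215 − 122) = 93 mg/L as CaCO₃ × 1,430,000 L = 133,000 g as CaCO₃.
Moles of Ca²⁺ (1 mol Ca²⁺ ≡ 1 mol CaCO₃): 133,000 / 100.1 g/mol = 1329 mol.
Mass of CaCl₂·2H₂O: 1329 × 147 = 195,300 g.

195 kg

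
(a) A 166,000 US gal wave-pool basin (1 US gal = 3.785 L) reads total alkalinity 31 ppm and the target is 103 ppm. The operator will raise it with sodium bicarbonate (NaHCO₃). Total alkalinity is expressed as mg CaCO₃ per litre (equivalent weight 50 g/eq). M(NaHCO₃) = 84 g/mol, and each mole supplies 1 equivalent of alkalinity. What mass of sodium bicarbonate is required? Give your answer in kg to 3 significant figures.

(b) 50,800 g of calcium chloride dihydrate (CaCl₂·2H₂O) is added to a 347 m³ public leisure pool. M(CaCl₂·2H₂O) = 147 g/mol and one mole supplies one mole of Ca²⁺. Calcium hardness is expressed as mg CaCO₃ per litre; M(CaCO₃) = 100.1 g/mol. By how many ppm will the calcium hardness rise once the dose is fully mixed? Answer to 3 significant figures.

(a) Volume: 166,000 US gal × 3.785 L/gal = 628,310 L.
(a) Alkalinity to add: (103 − 31) = 72 mg/L as CaCO₃ × 628,310 L = 45,240 g as CaCO₃.
(a) Equivalents: 45,240 g ÷ 50 g/eq = 904.8 eq.
(a) NaHCO₃ supplies 1 eq per mole → 904.8 mol.
(a) Mass: 904.8 mol × 84 g/mol = 76,000 g.

(b) Volume: 347 m³ = 347,000 L.
(b) Moles of Ca²⁺: 50,800 g ÷ 147 g/mol = 345.6 mol.
(b) As CaCO₃: 345.6 mol × 100.1 g/mol = 34,590 g.
(b) Rise: 34,590 g / 347,000 L × 1000 = 99.69 mg/L.

(a) 76.0 kg; (b) 99.7 ppm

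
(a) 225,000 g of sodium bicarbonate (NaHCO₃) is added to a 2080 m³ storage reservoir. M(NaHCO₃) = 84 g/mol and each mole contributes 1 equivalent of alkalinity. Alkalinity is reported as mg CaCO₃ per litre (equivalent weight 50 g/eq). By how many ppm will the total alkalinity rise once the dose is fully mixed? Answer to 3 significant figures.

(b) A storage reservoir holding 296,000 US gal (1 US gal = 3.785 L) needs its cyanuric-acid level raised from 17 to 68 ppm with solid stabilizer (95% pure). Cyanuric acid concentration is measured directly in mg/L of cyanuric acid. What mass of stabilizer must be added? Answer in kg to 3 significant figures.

(a) Volume: 2080 m³ = 2,080,000 L.
(a) Moles of NaHCO₃: 225,000 g ÷ 84 g/mol = 2679 mol → 2679 eq of alkalinity.
(a) As CaCO₃: 2679 eq × 50 g/eq = 133,900 g.
(a) Rise: 133,900 g / 2,080,000 L × 1000 = 64.39 mg/L.

(b) Volume: 296,000 US gal × 3.785 L/gal = 1,120,360 L.
(b) CYA to add: (68 − 17) = 51 mg/L × 1,120,360 L = 57,140 g cyanuric acid.
(b) At 95% purity: 57,140 / 0.95 = 60,150 g product.

(a) 64.4 ppm; (b) 60.1 kg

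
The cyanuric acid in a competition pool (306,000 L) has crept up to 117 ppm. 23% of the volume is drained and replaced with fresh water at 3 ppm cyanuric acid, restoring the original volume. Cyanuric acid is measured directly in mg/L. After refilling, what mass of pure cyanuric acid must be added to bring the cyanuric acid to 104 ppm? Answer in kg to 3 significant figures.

After draining 23% and refilling: 117 × 0.77 + 3 × 0.23 = 90.78 ppm.
Deficit to target: 104 − 90.78 = 13.22 mg/L.
Mass: 13.22 mg/L × 306,000 L = 4045 g cyanuric acid.

4.05 kg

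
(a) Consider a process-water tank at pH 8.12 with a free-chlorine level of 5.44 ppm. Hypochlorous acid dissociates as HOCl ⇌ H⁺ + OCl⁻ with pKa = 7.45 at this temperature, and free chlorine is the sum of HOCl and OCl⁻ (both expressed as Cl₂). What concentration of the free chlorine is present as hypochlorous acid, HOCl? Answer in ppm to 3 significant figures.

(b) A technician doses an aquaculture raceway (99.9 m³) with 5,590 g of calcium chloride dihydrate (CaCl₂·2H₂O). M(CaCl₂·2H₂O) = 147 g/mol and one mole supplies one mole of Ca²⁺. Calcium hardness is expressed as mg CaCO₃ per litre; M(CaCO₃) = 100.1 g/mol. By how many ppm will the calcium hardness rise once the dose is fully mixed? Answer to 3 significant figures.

(a) [OCl⁻]/[HOCl] = 10^(pH − pKa) = 10^(8.12 − 7.45) = 10^0.67 = 4.677.
(a) Fraction as HOCl = 1 / (1 + 4.677) = 0.1761.
(a) HOCl = 0.1761 × 5.44 ppm = 0.9582 ppm.

(b) Volume: 99.9 m³ = 99,900 L.
(b) Moles of Ca²⁺: 5,590 g ÷ 147 g/mol = 38.03 mol.
(b) As CaCO₃: 38.03 mol × 100.1 g/mol = 3807 g.
(b) Rise: 3807 g / 99,900 L × 1000 = 38.1 mg/L.

(a) 0.958 ppm; (b) 38.1 ppm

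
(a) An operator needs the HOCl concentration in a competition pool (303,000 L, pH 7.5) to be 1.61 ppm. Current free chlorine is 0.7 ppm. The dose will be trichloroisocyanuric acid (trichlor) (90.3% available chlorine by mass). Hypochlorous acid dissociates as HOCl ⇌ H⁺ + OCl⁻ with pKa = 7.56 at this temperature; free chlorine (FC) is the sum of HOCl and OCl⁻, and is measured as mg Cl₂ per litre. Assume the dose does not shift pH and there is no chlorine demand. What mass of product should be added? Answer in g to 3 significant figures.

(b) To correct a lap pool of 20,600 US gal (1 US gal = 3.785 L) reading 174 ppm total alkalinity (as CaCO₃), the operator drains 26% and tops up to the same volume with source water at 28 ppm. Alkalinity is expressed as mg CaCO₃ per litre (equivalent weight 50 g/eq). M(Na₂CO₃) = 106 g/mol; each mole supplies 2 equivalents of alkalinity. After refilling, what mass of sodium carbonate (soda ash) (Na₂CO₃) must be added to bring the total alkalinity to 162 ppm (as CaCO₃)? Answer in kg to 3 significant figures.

(a) [OCl⁻]/[HOCl] = 10^(pH − pKa) = 10^(7.5 − 7.56) = 0.871; fraction as HOCl = 1/(1 + 0.871) = 0.5345.
(a) Free chlorine required for 1.61 ppm HOCl: 1.61 / 0.5345 = 3.012 ppm.
(a) FC to add: 3.012 − 0.7 = 2.312 mg/L as Cl₂.
(a) Cl₂ equivalent: 2.312 mg/L × 303,000 L = 700.6 g.
(a) Product at 90.3% available Cl: 700.6 / 0.903 = 775.9 g.

(b) Volume: 20,600 US gal × 3.785 L/gal = 77,971 L.
(b) After draining 26% and refilling: 174 × 0.74 + 28 × 0.26 = 136.04 ppm.
(b) Deficit to target: 162 − 136.04 = 25.96 mg/L.
(b) As CaCO₃: 25.96 mg/L × 77,971 L = 2024 g; ÷ 50 g/eq ÷ 2 = 20.24 mol Na₂CO₃.
(b) Mass: 20.24 × 106 = 2146 g.

(a) 776 g; (b) 2.15 kg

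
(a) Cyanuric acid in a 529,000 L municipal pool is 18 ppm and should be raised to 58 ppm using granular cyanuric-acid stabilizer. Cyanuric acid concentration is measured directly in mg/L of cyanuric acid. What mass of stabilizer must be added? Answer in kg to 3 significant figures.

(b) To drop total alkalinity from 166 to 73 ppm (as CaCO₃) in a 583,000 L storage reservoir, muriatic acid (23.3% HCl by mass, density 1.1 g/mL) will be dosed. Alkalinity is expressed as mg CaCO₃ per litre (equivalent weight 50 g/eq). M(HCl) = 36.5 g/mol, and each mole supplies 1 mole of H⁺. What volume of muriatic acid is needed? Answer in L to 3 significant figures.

(a) CYA to add: (58 − 18) = 40 mg/L × 529,000 L = 21,160 g cyanuric acid.

(b) Alkalinity to neutralize: (166 − 73) = 93 mg/L as CaCO₃ × 583,000 L = 54,220 g as CaCO₃.
(b) Equivalents of H⁺ required: 54,220 ÷ 50 g/eq = 1084 eq = 1084 mol HCl.
(b) Mass of HCl: 1084 × 36.5 = 39,580 g.
(b) Mass of 23.3% solution: 39,580 / 0.233 = 169,900 g.
(b) Volume: 169,900 g ÷ 1.1 g/mL = 154,400 mL.

(a) 21.2 kg; (b) 154 L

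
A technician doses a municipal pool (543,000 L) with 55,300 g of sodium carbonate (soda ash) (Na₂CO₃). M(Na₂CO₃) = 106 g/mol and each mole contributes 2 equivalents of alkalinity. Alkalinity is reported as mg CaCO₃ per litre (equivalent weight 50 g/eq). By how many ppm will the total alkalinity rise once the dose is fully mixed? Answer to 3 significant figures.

96.1 ppm

Moles of Na₂CO₃: 55,300 g ÷ 106 g/mol = 521.7 mol → 1043 eq of alkalinity.
As CaCO₃: 1043 eq × 50 g/eq = 52,170 g.
Rise: 52,170 g / 543,000 L × 1000 = 96.08 mg/L.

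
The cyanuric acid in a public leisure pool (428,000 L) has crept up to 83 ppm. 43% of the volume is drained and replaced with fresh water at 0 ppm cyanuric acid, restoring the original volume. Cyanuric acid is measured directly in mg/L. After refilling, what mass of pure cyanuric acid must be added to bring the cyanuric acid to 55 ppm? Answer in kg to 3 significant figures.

3.29 kg

After draining 43% and refilling: 83 × 0.57 + 0 × 0.43 = 47.31 ppm.
Deficit to target: 55 − 47.31 = 7.69 mg/L.
Mass: 7.69 mg/L × 428,000 L = 3291 g cyanuric acid.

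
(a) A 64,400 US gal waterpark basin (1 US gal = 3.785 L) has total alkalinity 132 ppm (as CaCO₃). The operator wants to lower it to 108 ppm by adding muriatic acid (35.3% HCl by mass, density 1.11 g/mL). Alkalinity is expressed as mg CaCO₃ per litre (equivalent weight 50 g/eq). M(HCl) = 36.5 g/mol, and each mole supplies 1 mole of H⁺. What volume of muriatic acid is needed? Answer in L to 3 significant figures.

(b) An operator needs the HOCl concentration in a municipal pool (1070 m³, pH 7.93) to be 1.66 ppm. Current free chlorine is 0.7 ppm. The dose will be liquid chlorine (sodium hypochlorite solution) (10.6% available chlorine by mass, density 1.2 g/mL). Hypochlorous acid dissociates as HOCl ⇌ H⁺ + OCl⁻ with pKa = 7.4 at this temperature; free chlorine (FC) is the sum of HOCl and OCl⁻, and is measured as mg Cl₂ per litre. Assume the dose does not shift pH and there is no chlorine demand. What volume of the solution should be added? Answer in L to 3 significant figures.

(a) Volume: 64,400 US gal × 3.785 L/gal = 243,754 L.
(a) Alkalinity to neutralize: (132 − 108) = 24 mg/L as CaCO₃ × 243,754 L = 5850 g as CaCO₃.
(a) Equivalents of H⁺ required: 5850 ÷ 50 g/eq = 117 eq = 117 mol HCl.
(a) Mass of HCl: 117 × 36.5 = 4271 g.
(a) Mass of 35.3% solution: 4271 / 0.353 = 12,100 g.
(a) Volume: 12,100 g ÷ 1.11 g/mL = 10,900 mL.

(b) Volume: 1070 m³ = 1,070,000 L.
(b) [OCl⁻]/[HOCl] = 10^(pH − pKa) = 10^(7.93 − 7.4) = 3.388; fraction as HOCl = 1/(1 + 3.388) = 0.2279.
(b) Free chlorine required for 1.66 ppm HOCl: 1.66 / 0.2279 = 7.285 ppm.
(b) FC to add: 7.285 − 0.7 = 6.585 mg/L as Cl₂.
(b) Cl₂ equivalent: 6.585 mg/L × 1,070,000 L = 7046 g.
(b) Product at 10.6% available Cl: 7046 / 0.106 = 66,470 g.
(b) Volume: 66,470 g ÷ 1.2 g/mL = 55,390 mL.

(a) 10.9 L; (b) 55.4 L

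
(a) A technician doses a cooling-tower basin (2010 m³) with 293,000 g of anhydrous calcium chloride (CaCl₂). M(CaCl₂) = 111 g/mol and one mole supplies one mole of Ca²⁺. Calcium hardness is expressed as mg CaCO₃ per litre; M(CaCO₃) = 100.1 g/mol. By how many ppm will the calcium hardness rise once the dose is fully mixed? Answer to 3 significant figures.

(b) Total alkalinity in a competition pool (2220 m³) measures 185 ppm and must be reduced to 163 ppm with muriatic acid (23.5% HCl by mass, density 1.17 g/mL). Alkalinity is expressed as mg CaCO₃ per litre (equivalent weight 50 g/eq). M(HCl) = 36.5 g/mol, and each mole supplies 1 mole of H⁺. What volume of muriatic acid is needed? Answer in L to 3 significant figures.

(a) Volume: 2010 m³ = 2,010,000 L.
(a) Moles of Ca²⁺: 293,000 g ÷ 111 g/mol = 2640 mol.
(a) As CaCO₃: 2640 mol × 100.1 g/mol = 264,200 g.
(a) Rise: 264,200 g / 2,010,000 L × 1000 = 131.5 mg/L.

(b) Volume: 2220 m³ = 2,220,000 L.
(b) Alkalinity to neutralize: (185 − 163) = 22 mg/L as CaCO₃ × 2,220,000 L = 48,840 g as CaCO₃.
(b) Equivalents of H⁺ required: 48,840 ÷ 50 g/eq = 976.8 eq = 976.8 mol HCl.
(b) Mass of HCl: 976.8 × 36.5 = 35,650 g.
(b) Mass of 23.5% solution: 35,650 / 0.235 = 151,700 g.
(b) Volume: 151,700 g ÷ 1.17 g/mL = 129,700 mL.

(a) 131 ppm; (b) 130 L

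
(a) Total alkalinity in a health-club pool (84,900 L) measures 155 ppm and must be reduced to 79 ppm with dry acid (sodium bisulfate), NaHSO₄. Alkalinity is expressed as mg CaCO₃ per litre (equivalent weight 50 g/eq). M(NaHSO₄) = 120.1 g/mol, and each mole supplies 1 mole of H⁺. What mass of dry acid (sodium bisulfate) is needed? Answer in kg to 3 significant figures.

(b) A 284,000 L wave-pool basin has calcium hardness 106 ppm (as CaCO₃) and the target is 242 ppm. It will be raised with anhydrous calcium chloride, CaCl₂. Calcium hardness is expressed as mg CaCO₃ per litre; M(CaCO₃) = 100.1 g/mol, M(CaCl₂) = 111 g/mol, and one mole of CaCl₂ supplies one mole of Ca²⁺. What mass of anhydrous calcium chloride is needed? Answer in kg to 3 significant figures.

(a) Alkalinity to neutralize: (155 − 79) = 76 mg/L as CaCO₃ × 84,900 L = 6452 g as CaCO₃.
(a) Equivalents of H⁺ required: 6452 ÷ 50 g/eq = 129 eq = 129 mol NaHSO₄.
(a) Mass of NaHSO₄: 129 × 120.1 = 15,500 g.

(b) Hardness to add: (242 − 106) = 136 mg/L as CaCO₃ × 284,000 L = 38,620 g as CaCO₃.
(b) Moles of Ca²⁺ (1 mol Ca²⁺ ≡ 1 mol CaCO₃): 38,620 / 100.1 g/mol = 385.9 mol.
(b) Mass of CaCl₂: 385.9 × 111 = 42,830 g.

(a) 15.5 kg; (b) 42.8 kg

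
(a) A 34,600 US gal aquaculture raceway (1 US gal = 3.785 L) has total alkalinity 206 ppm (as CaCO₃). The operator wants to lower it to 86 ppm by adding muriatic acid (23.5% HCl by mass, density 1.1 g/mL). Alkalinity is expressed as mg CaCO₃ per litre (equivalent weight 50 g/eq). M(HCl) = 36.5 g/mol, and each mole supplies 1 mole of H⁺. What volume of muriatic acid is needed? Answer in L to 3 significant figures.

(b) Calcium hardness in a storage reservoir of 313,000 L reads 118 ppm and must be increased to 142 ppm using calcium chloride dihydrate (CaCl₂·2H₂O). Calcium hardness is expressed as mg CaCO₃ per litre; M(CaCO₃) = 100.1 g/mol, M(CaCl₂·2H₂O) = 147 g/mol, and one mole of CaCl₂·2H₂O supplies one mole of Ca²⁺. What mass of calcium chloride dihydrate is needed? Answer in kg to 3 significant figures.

(a) 44.4 L; (b) 11.0 kg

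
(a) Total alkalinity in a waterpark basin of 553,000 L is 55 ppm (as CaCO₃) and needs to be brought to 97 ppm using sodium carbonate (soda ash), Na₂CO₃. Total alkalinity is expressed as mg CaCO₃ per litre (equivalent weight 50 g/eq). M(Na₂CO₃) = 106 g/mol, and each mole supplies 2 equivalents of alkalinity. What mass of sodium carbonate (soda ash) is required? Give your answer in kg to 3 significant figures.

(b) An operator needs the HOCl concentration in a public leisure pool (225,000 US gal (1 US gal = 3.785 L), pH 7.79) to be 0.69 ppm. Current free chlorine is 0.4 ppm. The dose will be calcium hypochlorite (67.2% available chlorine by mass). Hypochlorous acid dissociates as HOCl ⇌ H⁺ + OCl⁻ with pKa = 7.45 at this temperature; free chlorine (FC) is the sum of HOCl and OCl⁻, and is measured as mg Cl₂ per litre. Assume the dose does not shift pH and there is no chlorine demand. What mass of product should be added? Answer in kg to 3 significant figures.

(a) 24.6 kg; (b) 2.28 kg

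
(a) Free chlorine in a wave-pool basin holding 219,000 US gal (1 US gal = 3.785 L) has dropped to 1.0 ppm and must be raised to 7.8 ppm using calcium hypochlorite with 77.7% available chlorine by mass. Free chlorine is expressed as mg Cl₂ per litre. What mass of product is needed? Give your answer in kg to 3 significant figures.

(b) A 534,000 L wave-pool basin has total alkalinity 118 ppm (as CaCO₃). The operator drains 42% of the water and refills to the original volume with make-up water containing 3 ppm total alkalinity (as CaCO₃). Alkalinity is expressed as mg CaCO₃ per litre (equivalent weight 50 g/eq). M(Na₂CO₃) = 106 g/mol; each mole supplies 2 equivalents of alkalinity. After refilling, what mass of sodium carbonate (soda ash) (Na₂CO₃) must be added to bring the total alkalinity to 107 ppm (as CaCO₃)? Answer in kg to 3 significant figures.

(a) 7.25 kg; (b) 21.1 kg

(a) Volume: 219,000 US gal × 3.785 L/gal = 828,915 L.
(a) Chlorine deficit: 7.8 − 1.0 = 6.8 ppm = 6.8 mg/L as Cl₂.
(a) Cl₂ equivalent needed: 6.8 mg/L × 828,915 L = 5,637,000 mg = 5637 g.
(a) Product at 77.7% available chlorine: 5637 / 0.777 = 7254 g.

(b) After draining 42% and refilling: 118 × 0.58 + 3 × 0.42 = 69.7 ppm.
(b) Deficit to target: 107 − 69.7 = 37.3 mg/L.
(b) As CaCO₃: 37.3 mg/L × 534,000 L = 19,920 g; ÷ 50 g/eq ÷ 2 = 199.2 mol Na₂CO₃.
(b) Mass: 199.2 × 106 = 21,110 g.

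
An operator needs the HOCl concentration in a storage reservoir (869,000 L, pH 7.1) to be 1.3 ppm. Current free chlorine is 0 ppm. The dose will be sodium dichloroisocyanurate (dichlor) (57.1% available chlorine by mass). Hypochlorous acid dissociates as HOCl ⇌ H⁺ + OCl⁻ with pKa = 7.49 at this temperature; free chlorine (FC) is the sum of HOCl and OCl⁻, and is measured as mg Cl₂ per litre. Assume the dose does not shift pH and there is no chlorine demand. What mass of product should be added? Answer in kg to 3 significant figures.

2.78 kg

[OCl⁻]/[HOCl] = 10^(pH − pKa) = 10^(7.1 − 7.49) = 0.4074; fraction as HOCl = 1/(1 + 0.4074) = 0.7105.
Free chlorine required for 1.3 ppm HOCl: 1.3 / 0.7105 = 1.83 ppm.
FC to add: 1.83 − 0 = 1.83 mg/L as Cl₂.
Cl₂ equivalent: 1.83 mg/L × 869,000 L = 1590 g.
Product at 57.1% available Cl: 1590 / 0.571 = 2784 g.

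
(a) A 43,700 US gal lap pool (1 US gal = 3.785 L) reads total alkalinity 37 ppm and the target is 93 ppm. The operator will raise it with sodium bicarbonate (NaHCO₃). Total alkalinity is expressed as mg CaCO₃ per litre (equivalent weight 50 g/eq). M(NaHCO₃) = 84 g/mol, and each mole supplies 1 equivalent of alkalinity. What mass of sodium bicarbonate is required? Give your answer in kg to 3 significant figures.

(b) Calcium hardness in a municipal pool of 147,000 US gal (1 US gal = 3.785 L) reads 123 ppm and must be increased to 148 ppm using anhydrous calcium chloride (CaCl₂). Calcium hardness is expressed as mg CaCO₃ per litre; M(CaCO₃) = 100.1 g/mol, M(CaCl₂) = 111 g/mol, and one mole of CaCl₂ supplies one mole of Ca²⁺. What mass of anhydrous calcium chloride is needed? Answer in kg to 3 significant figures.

(a) Volume: 43,700 US gal × 3.785 L/gal = 165,404 L.
(a) Alkalinity to add: (93 − 37) = 56 mg/L as CaCO₃ × 165,404 L = 9263 g as CaCO₃.
(a) Equivalents: 9263 g ÷ 50 g/eq = 185.3 eq.
(a) NaHCO₃ supplies 1 eq per mole → 185.3 mol.
(a) Mass: 185.3 mol × 84 g/mol = 15,560 g.

(b) Volume: 147,000 US gal × 3.785 L/gal = 556,395 L.
(b) Hardness to add: (148 − 123) = 25 mg/L as CaCO₃ × 556,395 L = 13,910 g as CaCO₃.
(b) Moles of Ca²⁺ (1 mol Ca²⁺ ≡ 1 mol CaCO₃): 13,910 / 100.1 g/mol = 139 mol.
(b) Mass of CaCl₂: 139 × 111 = 15,420 g.

(a) 15.6 kg; (b) 15.4 kg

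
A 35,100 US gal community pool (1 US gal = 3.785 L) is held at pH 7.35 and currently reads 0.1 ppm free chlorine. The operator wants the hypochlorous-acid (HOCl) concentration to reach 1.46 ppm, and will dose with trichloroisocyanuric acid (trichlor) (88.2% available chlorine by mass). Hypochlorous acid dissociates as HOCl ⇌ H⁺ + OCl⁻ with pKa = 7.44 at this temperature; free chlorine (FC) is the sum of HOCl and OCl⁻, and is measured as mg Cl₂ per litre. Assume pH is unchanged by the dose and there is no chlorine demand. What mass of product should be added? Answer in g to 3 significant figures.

384 g

Volume: 35,100 US gal × 3.785 L/gal = 132,854 L.
[OCl⁻]/[HOCl] = 10^(pH − pKa) = 10^(7.35 − 7.44) = 0.8128; fraction as HOCl = 1/(1 + 0.8128) = 0.5516.
Free chlorine required for 1.46 ppm HOCl: 1.46 / 0.5516 = 2.647 ppm.
FC to add: 2.647 − 0.1 = 2.547 mg/L as Cl₂.
Cl₂ equivalent: 2.547 mg/L × 132,854 L = 338.3 g.
Product at 88.2% available Cl: 338.3 / 0.882 = 383.6 g.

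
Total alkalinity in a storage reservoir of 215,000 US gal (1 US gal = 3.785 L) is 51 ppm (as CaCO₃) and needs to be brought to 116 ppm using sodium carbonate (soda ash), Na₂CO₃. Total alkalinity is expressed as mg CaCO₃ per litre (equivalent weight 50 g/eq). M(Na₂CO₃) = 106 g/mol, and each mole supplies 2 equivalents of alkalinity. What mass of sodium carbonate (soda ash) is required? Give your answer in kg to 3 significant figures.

56.1 kg

Volume: 215,000 US gal × 3.785 L/gal = 813,775 L.
Alkalinity to add: (116 − 51) = 65 mg/L as CaCO₃ × 813,775 L = 52,900 g as CaCO₃.
Equivalents: 52,900 g ÷ 50 g/eq = 1058 eq.
Each mole of Na₂CO₃ supplies 2 eq, so 1058 / 2 = 529 mol.
Mass: 529 mol × 106 g/mol = 56,070 g.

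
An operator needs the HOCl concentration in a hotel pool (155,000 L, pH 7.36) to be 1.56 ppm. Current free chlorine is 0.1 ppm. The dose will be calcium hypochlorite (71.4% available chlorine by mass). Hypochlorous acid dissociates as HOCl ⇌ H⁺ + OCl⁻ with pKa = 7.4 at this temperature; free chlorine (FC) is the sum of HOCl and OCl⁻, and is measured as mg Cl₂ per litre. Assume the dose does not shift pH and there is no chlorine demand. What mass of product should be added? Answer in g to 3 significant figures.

[OCl⁻]/[HOCl] = 10^(pH − pKa) = 10^(7.36 − 7.4) = 0.912; fraction as HOCl = 1/(1 + 0.912) = 0.523.
Free chlorine required for 1.56 ppm HOCl: 1.56 / 0.523 = 2.983 ppm.
FC to add: 2.983 − 0.1 = 2.883 mg/L as Cl₂.
Cl₂ equivalent: 2.883 mg/L × 155,000 L = 446.8 g.
Product at 71.4% available Cl: 446.8 / 0.714 = 625.8 g.

626 g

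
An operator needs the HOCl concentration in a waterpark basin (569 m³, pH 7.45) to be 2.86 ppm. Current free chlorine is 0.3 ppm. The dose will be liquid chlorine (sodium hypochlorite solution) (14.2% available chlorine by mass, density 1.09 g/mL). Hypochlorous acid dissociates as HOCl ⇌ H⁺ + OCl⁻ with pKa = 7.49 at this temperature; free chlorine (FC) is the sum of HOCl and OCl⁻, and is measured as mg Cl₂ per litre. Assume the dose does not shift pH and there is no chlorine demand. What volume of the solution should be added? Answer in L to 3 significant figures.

19.0 L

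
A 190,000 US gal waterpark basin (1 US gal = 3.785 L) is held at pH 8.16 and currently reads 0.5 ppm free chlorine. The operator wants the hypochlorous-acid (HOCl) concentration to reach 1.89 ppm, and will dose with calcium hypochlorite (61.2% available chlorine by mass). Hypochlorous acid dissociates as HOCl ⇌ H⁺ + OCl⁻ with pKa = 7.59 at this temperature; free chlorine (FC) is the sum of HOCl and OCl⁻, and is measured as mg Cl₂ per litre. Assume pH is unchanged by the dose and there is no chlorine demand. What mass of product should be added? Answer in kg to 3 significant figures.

Volume: 190,000 US gal × 3.785 L/gal = 719,150 L.
[OCl⁻]/[HOCl] = 10^(pH − pKa) = 10^(8.16 − 7.59) = 3.715; fraction as HOCl = 1/(1 + 3.715) = 0.2121.
Free chlorine required for 1.89 ppm HOCl: 1.89 / 0.2121 = 8.912 ppm.
FC to add: 8.912 − 0.5 = 8.412 mg/L as Cl₂.
Cl₂ equivalent: 8.412 mg/L × 719,150 L = 6050 g.
Product at 61.2% available Cl: 6050 / 0.612 = 9885 g.

9.88 kg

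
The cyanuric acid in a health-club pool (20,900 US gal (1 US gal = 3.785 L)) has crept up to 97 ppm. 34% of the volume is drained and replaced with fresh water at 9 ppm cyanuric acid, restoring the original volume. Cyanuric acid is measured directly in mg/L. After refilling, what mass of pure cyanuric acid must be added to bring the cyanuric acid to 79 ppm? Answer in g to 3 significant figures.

Volume: 20,900 US gal × 3.785 L/gal = 79,106 L.
After draining 34% and refilling: 97 × 0.66 + 9 × 0.34 = 67.08 ppm.
Deficit to target: 79 − 67.08 = 11.92 mg/L.
Mass: 11.92 mg/L × 79,106 L = 942.9 g cyanuric acid.

943 g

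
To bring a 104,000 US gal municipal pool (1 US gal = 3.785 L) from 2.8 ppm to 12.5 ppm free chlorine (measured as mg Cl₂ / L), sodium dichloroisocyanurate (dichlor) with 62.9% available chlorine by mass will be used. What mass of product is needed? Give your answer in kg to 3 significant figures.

Volume: 104,000 US gal × 3.785 L/gal = 393,640 L.
Chlorine deficit: 12.5 − 2.8 = 9.7 ppm = 9.7 mg/L as Cl₂.
Cl₂ equivalent needed: 9.7 mg/L × 393,640 L = 3,818,000 mg = 3818 g.
Product at 62.9% available chlorine: 3818 / 0.629 = 6070 g.

6.07 kg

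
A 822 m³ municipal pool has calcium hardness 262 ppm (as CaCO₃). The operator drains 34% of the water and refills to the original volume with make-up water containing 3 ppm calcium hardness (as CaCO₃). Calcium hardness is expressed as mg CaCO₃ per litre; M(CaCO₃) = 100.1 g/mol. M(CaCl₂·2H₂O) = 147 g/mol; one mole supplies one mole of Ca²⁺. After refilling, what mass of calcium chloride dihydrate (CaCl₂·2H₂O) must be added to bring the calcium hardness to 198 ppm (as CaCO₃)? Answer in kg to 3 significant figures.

Volume: 822 m³ = 822,000 L.
After draining 34% and refilling: 262 × 0.66 + 3 × 0.34 = 173.94 ppm.
Deficit to target: 198 − 173.94 = 24.06 mg/L.
As CaCO₃: 24.06 mg/L × 822,000 L = 19,780 g; ÷ 100.1 = 197.6 mol Ca²⁺.
Mass: 197.6 × 147 = 29,040 g.

29.0 kg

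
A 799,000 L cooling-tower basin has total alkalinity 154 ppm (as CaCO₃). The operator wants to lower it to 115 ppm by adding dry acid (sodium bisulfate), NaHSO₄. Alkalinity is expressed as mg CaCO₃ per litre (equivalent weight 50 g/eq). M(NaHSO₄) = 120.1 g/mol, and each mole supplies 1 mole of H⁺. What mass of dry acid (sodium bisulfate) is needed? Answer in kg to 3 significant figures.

74.8 kg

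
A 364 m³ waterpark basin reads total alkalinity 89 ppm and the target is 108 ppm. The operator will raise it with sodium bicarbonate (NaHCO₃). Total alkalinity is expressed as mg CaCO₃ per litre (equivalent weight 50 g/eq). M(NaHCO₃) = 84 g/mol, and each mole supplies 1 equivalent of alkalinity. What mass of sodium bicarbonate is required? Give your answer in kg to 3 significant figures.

11.6 kg

Volume: 364 m³ = 364,000 L.
Alkalinity to add: (108 − 89) = 19 mg/L as CaCO₃ × 364,000 L = 6916 g as CaCO₃.
Equivalents: 6916 g ÷ 50 g/eq = 138.3 eq.
NaHCO₃ supplies 1 eq per mole → 138.3 mol.
Mass: 138.3 mol × 84 g/mol = 11,620 g.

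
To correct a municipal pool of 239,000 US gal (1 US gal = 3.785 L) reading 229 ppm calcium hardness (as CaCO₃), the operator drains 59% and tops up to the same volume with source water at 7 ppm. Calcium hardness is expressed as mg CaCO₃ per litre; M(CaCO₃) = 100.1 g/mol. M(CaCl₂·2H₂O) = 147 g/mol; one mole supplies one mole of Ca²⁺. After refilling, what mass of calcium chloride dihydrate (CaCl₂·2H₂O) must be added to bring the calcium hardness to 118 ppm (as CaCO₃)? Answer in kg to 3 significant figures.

26.5 kg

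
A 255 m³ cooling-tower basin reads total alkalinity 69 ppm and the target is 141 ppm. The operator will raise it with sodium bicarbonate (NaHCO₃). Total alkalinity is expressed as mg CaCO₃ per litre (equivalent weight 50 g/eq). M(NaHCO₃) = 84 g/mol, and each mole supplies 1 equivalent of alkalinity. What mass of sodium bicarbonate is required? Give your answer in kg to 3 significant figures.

30.8 kg

Volume: 255 m³ = 255,000 L.
Alkalinity to add: (141 − 69) = 72 mg/L as CaCO₃ × 255,000 L = 18,360 g as CaCO₃.
Equivalents: 18,360 g ÷ 50 g/eq = 367.2 eq.
NaHCO₃ supplies 1 eq per mole → 367.2 mol.
Mass: 367.2 mol × 84 g/mol = 30,840 g.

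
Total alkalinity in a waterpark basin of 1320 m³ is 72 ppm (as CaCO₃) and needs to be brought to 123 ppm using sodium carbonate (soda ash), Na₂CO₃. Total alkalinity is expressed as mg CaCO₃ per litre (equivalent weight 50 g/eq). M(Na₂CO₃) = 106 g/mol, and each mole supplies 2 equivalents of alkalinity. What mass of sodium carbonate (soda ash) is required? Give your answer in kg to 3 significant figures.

Volume: 1320 m³ = 1,320,000 L.
Alkalinity to add: (123 − 72) = 51 mg/L as CaCO₃ × 1,320,000 L = 67,320 g as CaCO₃.
Equivalents: 67,320 g ÷ 50 g/eq = 1346 eq.
Each mole of Na₂CO₃ supplies 2 eq, so 1346 / 2 = 673.2 mol.
Mass: 673.2 mol × 106 g/mol = 71,360 g.

71.4 kg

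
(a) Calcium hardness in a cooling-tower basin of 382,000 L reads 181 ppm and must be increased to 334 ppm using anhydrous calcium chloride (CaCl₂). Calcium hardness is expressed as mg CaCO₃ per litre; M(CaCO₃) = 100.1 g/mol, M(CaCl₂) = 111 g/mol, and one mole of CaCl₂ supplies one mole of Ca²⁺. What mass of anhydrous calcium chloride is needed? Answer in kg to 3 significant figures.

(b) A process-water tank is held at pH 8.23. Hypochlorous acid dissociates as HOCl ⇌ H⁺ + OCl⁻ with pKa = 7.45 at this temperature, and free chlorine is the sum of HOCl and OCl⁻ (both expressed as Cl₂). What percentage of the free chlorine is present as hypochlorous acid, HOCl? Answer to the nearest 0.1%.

(a) 64.8 kg; (b) 14.2%

(a) Hardness to add: (334 − 181) = 153 mg/L as CaCO₃ × 382,000 L = 58,450 g as CaCO₃.
(a) Moles of Ca²⁺ (1 mol Ca²⁺ ≡ 1 mol CaCO₃): 58,450 / 100.1 g/mol = 583.9 mol.
(a) Mass of CaCl₂: 583.9 × 111 = 64,810 g.

(b) [OCl⁻]/[HOCl] = 10^(pH − pKa) = 10^(8.23 − 7.45) = 10^0.78 = 6.026.
(b) Fraction as HOCl = 1 / (1 + 6.026) = 0.1423.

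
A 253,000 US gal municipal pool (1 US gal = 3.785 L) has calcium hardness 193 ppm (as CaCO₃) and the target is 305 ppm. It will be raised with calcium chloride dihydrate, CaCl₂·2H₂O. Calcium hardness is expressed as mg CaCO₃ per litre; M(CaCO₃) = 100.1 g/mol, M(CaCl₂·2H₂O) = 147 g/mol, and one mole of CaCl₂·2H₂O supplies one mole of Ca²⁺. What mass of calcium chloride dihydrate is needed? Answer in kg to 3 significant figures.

Volume: 253,000 US gal × 3.785 L/gal = 957,605 L.
Hardness to add: (305 − 193) = 112 mg/L as CaCO₃ × 957,605 L = 107,300 g as CaCO₃.
Moles of Ca²⁺ (1 mol Ca²⁺ ≡ 1 mol CaCO₃): 107,300 / 100.1 g/mol = 1071 mol.
Mass of CaCl₂·2H₂O: 1071 × 147 = 157,500 g.

158 kg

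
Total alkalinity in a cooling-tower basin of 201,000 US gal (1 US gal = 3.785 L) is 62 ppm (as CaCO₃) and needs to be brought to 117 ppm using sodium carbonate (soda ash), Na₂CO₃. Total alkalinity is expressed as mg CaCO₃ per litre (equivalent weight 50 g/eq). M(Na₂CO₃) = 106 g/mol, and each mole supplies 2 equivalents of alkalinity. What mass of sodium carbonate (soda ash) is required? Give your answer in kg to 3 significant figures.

44.4 kg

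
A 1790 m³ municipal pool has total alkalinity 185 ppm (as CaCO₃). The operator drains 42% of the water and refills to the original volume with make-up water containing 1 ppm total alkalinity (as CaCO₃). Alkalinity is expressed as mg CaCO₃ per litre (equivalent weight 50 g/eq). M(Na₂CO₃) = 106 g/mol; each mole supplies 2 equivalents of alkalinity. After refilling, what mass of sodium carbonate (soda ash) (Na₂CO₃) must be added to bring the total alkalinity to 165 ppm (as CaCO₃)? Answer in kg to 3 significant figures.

109 kg

Volume: 1790 m³ = 1,790,000 L.
After draining 42% and refilling: 185 × 0.58 + 1 × 0.42 = 107.72 ppm.
Deficit to target: 165 − 107.72 = 57.28 mg/L.
As CaCO₃: 57.28 mg/L × 1,790,000 L = 102,500 g; ÷ 50 g/eq ÷ 2 = 1025 mol Na₂CO₃.
Mass: 1025 × 106 = 108,700 g.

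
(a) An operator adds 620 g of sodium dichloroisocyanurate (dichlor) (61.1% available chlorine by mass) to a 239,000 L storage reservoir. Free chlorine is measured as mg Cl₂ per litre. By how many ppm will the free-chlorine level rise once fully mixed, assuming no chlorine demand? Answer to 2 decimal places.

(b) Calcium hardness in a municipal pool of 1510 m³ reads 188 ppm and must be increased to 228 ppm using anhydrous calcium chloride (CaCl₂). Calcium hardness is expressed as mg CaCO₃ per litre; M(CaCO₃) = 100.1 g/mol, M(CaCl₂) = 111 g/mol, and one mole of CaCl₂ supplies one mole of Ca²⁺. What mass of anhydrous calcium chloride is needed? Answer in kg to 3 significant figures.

(a) Available chlorine delivered: 620 g × 0.611 = 378.8 g as Cl₂.
(a) Concentration rise: 378.8 g / 239,000 L = 1.585 mg/L = 1.59 ppm.

(b) Volume: 1510 m³ = 1,510,000 L.
(b) Hardness to add: (228 − 188) = 40 mg/L as CaCO₃ × 1,510,000 L = 60,400 g as CaCO₃.
(b) Moles of Ca²⁺ (1 mol Ca²⁺ ≡ 1 mol CaCO₃): 60,400 / 100.1 g/mol = 603.4 mol.
(b) Mass of CaCl₂: 603.4 × 111 = 66,980 g.

(a) 1.59 ppm; (b) 67.0 kg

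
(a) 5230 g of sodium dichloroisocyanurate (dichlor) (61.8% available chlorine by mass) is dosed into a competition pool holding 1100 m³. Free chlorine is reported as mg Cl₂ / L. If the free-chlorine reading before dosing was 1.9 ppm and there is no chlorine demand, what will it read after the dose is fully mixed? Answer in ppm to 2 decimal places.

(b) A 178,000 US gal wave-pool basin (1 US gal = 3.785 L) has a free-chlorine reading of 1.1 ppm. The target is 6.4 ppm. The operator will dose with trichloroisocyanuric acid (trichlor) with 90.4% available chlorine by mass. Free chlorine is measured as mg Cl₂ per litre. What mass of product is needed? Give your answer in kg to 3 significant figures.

(a) 4.84 ppm; (b) 3.95 kg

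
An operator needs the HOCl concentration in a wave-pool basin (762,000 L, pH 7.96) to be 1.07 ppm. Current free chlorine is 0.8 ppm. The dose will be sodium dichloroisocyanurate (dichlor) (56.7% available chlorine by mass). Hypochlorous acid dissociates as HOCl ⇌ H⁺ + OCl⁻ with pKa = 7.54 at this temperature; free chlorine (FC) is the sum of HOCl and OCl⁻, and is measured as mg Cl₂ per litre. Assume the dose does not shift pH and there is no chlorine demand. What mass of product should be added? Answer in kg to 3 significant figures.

4.15 kg

[OCl⁻]/[HOCl] = 10^(pH − pKa) = 10^(7.96 − 7.54) = 2.63; fraction as HOCl = 1/(1 + 2.63) = 0.2755.
Free chlorine required for 1.07 ppm HOCl: 1.07 / 0.2755 = 3.884 ppm.
FC to add: 3.884 − 0.8 = 3.084 mg/L as Cl₂.
Cl₂ equivalent: 3.084 mg/L × 762,000 L = 2350 g.
Product at 56.7% available Cl: 2350 / 0.567 = 4145 g.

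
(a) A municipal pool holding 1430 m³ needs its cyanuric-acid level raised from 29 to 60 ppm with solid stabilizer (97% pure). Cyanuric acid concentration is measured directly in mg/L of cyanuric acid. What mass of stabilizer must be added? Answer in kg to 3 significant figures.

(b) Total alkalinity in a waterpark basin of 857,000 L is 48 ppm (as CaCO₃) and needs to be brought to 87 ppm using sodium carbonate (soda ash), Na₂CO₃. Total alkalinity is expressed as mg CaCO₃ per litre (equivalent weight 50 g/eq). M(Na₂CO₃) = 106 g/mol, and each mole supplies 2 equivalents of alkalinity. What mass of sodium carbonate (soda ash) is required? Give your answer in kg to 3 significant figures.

(a) 45.7 kg; (b) 35.4 kg

(a) Volume: 1430 m³ = 1,430,000 L.
(a) CYA to add: (60 − 29) = 31 mg/L × 1,430,000 L = 44,330 g cyanuric acid.
(a) At 97% purity: 44,330 / 0.97 = 45,700 g product.

(b) Alkalinity to add: (87 − 48) = 39 mg/L as CaCO₃ × 857,000 L = 33,420 g as CaCO₃.
(b) Equivalents: 33,420 g ÷ 50 g/eq = 668.5 eq.
(b) Each mole of Na₂CO₃ supplies 2 eq, so 668.5 / 2 = 334.2 mol.
(b) Mass: 334.2 mol × 106 g/mol = 35,430 g.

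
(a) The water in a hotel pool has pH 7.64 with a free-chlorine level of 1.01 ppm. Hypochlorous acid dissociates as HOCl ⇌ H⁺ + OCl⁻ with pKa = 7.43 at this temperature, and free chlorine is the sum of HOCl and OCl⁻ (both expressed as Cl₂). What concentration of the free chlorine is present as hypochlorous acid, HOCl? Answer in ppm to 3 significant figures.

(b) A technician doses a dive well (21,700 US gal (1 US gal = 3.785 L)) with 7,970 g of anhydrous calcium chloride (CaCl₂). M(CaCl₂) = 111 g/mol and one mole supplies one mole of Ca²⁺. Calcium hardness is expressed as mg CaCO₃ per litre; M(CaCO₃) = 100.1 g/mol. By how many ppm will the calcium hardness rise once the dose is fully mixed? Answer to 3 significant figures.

(a) 0.385 ppm; (b) 87.5 ppm

(a) [OCl⁻]/[HOCl] = 10^(pH − pKa) = 10^(7.64 − 7.43) = 10^0.21 = 1.622.
(a) Fraction as HOCl = 1 / (1 + 1.622) = 0.3814.
(a) HOCl = 0.3814 × 1.01 ppm = 0.3852 ppm.

(b) Volume: 21,700 US gal × 3.785 L/gal = 82,134 L.
(b) Moles of Ca²⁺: 7,970 g ÷ 111 g/mol = 71.8 mol.
(b) As CaCO₃: 71.8 mol × 100.1 g/mol = 7187 g.
(b) Rise: 7187 g / 82,134 L × 1000 = 87.51 mg/L.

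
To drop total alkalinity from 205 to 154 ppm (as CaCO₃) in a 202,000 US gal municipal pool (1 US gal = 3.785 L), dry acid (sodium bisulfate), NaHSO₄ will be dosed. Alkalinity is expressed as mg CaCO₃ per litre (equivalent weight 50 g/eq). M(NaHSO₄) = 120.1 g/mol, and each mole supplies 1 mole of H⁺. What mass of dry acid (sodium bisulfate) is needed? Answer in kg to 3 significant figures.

93.7 kg

Volume: 202,000 US gal × 3.785 L/gal = 764,570 L.
Alkalinity to neutralize: (205 − 154) = 51 mg/L as CaCO₃ × 764,570 L = 38,990 g as CaCO₃.
Equivalents of H⁺ required: 38,990 ÷ 50 g/eq = 779.9 eq = 779.9 mol NaHSO₄.
Mass of NaHSO₄: 779.9 × 120.1 = 93,660 g.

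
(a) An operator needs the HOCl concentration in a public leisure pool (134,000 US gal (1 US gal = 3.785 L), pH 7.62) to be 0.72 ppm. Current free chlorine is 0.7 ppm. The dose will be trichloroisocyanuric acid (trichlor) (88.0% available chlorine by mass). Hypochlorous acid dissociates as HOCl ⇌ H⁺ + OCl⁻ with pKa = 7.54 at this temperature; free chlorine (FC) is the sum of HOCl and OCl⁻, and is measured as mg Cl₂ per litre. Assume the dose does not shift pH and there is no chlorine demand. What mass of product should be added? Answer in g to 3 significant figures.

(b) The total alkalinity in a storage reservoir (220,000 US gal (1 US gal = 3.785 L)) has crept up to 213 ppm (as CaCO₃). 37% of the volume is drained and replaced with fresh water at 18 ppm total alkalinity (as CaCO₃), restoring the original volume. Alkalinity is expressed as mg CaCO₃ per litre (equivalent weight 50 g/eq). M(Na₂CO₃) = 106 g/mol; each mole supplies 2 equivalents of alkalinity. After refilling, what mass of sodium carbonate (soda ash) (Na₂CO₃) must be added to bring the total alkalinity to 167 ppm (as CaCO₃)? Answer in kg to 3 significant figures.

(a) 510 g; (b) 23.1 kg

(a) Volume: 134,000 US gal × 3.785 L/gal = 507,190 L.
(a) [OCl⁻]/[HOCl] = 10^(pH − pKa) = 10^(7.62 − 7.54) = 1.202; fraction as HOCl = 1/(1 + 1.202) = 0.4541.
(a) Free chlorine required for 0.72 ppm HOCl: 0.72 / 0.4541 = 1.586 ppm.
(a) FC to add: 1.586 − 0.7 = 0.8856 mg/L as Cl₂.
(a) Cl₂ equivalent: 0.8856 mg/L × 507,190 L = 449.2 g.
(a) Product at 88.0% available Cl: 449.2 / 0.88 = 510.4 g.

(b) Volume: 220,000 US gal × 3.785 L/gal = 832,700 L.
(b) After draining 37% and refilling: 213 × 0.63 + 18 × 0.37 = 140.85 ppm.
(b) Deficit to target: 167 − 140.85 = 26.15 mg/L.
(b) As CaCO₃: 26.15 mg/L × 832,700 L = 21,780 g; ÷ 50 g/eq ÷ 2 = 217.8 mol Na₂CO₃.
(b) Mass: 217.8 × 106 = 23,080 g.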